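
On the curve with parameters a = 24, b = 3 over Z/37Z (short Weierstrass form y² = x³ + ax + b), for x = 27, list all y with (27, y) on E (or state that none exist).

x³ + 24x + 3 = 20334 ≡ 21 (mod 37).
Square roots of 21 mod 37: 13 and 24 (since 13² = 169 ≡ 21).

13, 24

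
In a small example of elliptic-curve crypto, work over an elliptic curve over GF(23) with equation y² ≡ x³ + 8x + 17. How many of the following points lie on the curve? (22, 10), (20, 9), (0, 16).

(22, 10): 10² ≡ 8, rhs ≡ 8 → on.
(20, 9): 9² ≡ 12, rhs ≡ 12 → on.
(0, 16): 16² ≡ 3, rhs ≡ 17 → off.

2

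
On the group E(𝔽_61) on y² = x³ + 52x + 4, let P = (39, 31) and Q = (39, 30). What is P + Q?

The two points share x = 39 and their y-coordinates satisfy 31 + 30 ≡ 0 (mod 61), so they are inverses. Their sum is ∞.

O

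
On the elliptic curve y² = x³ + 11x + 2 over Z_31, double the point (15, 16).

tangent at (15, 16): λ = (3·15² + 11)/(2·16) ≡ 4/1. 1⁻¹ ≡ 1 (mod 31), so λ ≡ 4·1 ≡ 4.
  x = λ² - 15 - 15 = 16 - 30 ≡ 17; y = λ·(15 - 17) - 16 ≡ 7. → (17, 7)

(17, 7)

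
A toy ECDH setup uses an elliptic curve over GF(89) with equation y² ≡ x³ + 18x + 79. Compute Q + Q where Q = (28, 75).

tangent at (28, 75): λ = (3·28² + 18)/(2·75) ≡ 56/61. 61⁻¹ ≡ 54 (mod 89), so λ ≡ 56·54 ≡ 87.
  x = λ² - 28 - 28 = 7569 - 56 ≡ 37; y = λ·(28 - 37) - 75 ≡ 32. → (37, 32)

(37, 32)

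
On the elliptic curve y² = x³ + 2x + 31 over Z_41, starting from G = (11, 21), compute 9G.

Double-and-add on 9 = (1001)₂. Start with G = (11, 21) for the leading 1-bit.
double: tangent at (11, 21): λ = (3·11² + 2)/(2·21) ≡ 37/1. 1⁻¹ ≡ 1 (mod 41) since 1·1 = 1 ≡ 1, so λ ≡ 37·1 ≡ 37.
  x = λ² - 11 - 11 = 1369 - 22 ≡ 35; y = λ·(11 - 35) - 21 ≡ 34. → (35, 34)
double: tangent at (35, 34): λ = (3·35² + 2)/(2·34) ≡ 28/27. 27⁻¹ ≡ 38 (mod 41), so λ ≡ 28·38 ≡ 39.
  x = λ² - 35 - 35 = 1521 - 70 ≡ 16; y = λ·(35 - 16) - 34 ≡ 10. → (16, 10)
double: tangent at (16, 10): λ = (3·16² + 2)/(2·10) ≡ 32/20. 20⁻¹ ≡ 39 (mod 41) since 20·39 = 780 ≡ 1, so λ ≡ 32·39 ≡ 18.
  x = λ² - 16 - 16 = 324 - 32 ≡ 5; y = λ·(16 - 5) - 10 ≡ 24. → (5, 24)
add G: (5, 24) + (11, 21). λ = (21 - 24)/(11 - 5) ≡ 38/6 mod 41. 6⁻¹ ≡ 7 (mod 41), so λ ≡ 20.
  x = λ² - 5 - 11 = 400 - 16 ≡ 15; y = λ·(5 - 15) - 24 ≡ 22. → (15, 22)

(15, 22)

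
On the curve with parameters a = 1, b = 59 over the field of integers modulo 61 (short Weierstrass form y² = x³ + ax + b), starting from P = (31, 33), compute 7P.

(55, 52)

Double-and-add on 7 = (111)₂. Start with P = (31, 33) for the leading 1-bit.
double: tangent at (31, 33): λ = (3·31² + 1)/(2·33) ≡ 17/5. 5⁻¹ ≡ 49 (mod 61) since 5·49 = 245 ≡ 1, so λ ≡ 17·49 ≡ 40.
  x = λ² - 31 - 31 = 1600 - 62 ≡ 13; y = λ·(31 - 13) - 33 ≡ 16. → (13, 16)
add P: (13, 16) + (31, 33). λ = (33 - 16)/(31 - 13) ≡ 17/18 mod 61. 18⁻¹ ≡ 17 (mod 61), so λ ≡ 45.
  x = λ² - 13 - 31 = 2025 - 44 ≡ 29; y = λ·(13 - 29) - 16 ≡ 57. → (29, 57)
double: tangent at (29, 57): λ = (3·29² + 1)/(2·57) ≡ 23/53. 53⁻¹ ≡ 38 (mod 61) since 53·38 = 2014 ≡ 1, so λ ≡ 23·38 ≡ 20.
  x = λ² - 29 - 29 = 400 - 58 ≡ 37; y = λ·(29 - 37) - 57 ≡ 27. → (37, 27)
add P: (37, 27) + (31, 33). λ = (33 - 27)/(31 - 37) ≡ 6/55 mod 61. 55⁻¹ ≡ 10 (mod 61) since 55·10 = 550 ≡ 1, so λ ≡ 60.
  x = λ² - 37 - 31 = 3600 - 68 ≡ 55; y = λ·(37 - 55) - 27 ≡ 52. → (55, 52)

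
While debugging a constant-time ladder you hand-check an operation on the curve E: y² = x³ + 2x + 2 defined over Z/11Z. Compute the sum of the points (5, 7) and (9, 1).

(5, 7) + (9, 1). λ = (1 - 7)/(9 - 5) ≡ 5/4 mod 11. 4⁻¹ ≡ 3 (mod 11) since 4·3 = 12 ≡ 1, so λ ≡ 4.
  x = λ² - 5 - 9 = 16 - 14 ≡ 2; y = λ·(5 - 2) - 7 ≡ 5. → (2, 5)

(2, 5)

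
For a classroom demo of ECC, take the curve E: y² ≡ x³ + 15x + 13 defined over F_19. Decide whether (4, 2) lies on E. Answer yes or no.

yes

y² = 2² ≡ 4; x³ + 15x + 13 = 137 ≡ 4 (mod 19). 4 = 4.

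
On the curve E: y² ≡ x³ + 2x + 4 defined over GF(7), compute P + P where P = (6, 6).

(3, 4)

tangent at (6, 6): λ = (3·6² + 2)/(2·6) ≡ 5/5. 5⁻¹ ≡ 3 (mod 7), so λ ≡ 5·3 ≡ 1.
  x = λ² - 6 - 6 = 1 - 12 ≡ 3; y = λ·(6 - 3) - 6 ≡ 4. → (3, 4)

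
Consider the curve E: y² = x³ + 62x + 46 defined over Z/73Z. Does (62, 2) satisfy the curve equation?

yes

y² = 2² ≡ 4; x³ + 62x + 46 = 242218 ≡ 4 (mod 73). 4 = 4.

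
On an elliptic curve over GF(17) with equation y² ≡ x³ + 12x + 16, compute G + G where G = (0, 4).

(15, 16)

tangent at (0, 4): λ = (3·0² + 12)/(2·4) ≡ 12/8. 8⁻¹ ≡ 15 (mod 17), so λ ≡ 12·15 ≡ 10.
  x = λ² - 0 - 0 = 100 - 0 ≡ 15; y = λ·(0 - 15) - 4 ≡ 16. → (15, 16)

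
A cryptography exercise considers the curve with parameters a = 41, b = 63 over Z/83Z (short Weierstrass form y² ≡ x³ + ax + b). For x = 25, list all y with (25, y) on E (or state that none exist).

x³ + 41x + 63 = 16713 ≡ 30 (mod 83).
Square roots of 30 mod 83: 14 and 69 (since 14² = 196 ≡ 30).

14, 69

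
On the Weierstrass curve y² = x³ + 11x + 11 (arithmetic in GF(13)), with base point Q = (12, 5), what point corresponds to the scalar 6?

(12, 5)

Repeated addition: build up to 6Q.
2Q: tangent at (12, 5): λ = (3·12² + 11)/(2·5) ≡ 1/10. 10⁻¹ ≡ 4 (mod 13) since 10·4 = 40 ≡ 1, so λ ≡ 1·4 ≡ 4.
  x = λ² - 12 - 12 = 16 - 24 ≡ 5; y = λ·(12 - 5) - 5 ≡ 10. → (5, 10)
3Q: (5, 10) + (12, 5). λ = (5 - 10)/(12 - 5) ≡ 8/7 mod 13. 7⁻¹ ≡ 2 (mod 13), so λ ≡ 3.
  x = λ² - 5 - 12 = 9 - 17 ≡ 5; y = λ·(5 - 5) - 10 ≡ 3. → (5, 3)
4Q: (5, 3) + (12, 5). λ = (5 - 3)/(12 - 5) ≡ 2/7 mod 13. 7⁻¹ ≡ 2 (mod 13) since 7·2 = 14 ≡ 1, so λ ≡ 4.
  x = λ² - 5 - 12 = 16 - 17 ≡ 12; y = λ·(5 - 12) - 3 ≡ 8. → (12, 8)
5Q: (12, 8) + (12, 5): same x and y₁ ≡ -y₂, so the sum is O.
6Q: O + (12, 5) = (12, 5) (identity).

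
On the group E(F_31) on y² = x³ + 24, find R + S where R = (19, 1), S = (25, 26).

(19, 30)

(19, 1) + (25, 26). λ = (26 - 1)/(25 - 19) ≡ 25/6 mod 31. 6⁻¹ ≡ 26 (mod 31), so λ ≡ 30.
  x = λ² - 19 - 25 = 900 - 44 ≡ 19; y = λ·(19 - 19) - 1 ≡ 30. → (19, 30)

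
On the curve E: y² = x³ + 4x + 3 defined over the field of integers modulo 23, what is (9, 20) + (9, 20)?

tangent at (9, 20): λ = (3·9² + 4)/(2·20) ≡ 17/17. 17⁻¹ ≡ 19 (mod 23) since 17·19 = 323 ≡ 1, so λ ≡ 17·19 ≡ 1.
  x = λ² - 9 - 9 = 1 - 18 ≡ 6; y = λ·(9 - 6) - 20 ≡ 6. → (6, 6)

(6, 6)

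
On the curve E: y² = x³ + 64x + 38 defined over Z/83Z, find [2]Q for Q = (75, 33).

tangent at (75, 33): λ = (3·75² + 64)/(2·33) ≡ 7/66. 66⁻¹ ≡ 39 (mod 83), so λ ≡ 7·39 ≡ 24.
  x = λ² - 75 - 75 = 576 - 150 ≡ 11; y = λ·(75 - 11) - 33 ≡ 9. → (11, 9)

(11, 9)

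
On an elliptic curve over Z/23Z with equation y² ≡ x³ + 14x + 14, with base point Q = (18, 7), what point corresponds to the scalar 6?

Double-and-add on 6 = (110)₂. Start with Q = (18, 7) for the leading 1-bit.
double: tangent at (18, 7): λ = (3·18² + 14)/(2·7) ≡ 20/14. 14⁻¹ ≡ 5 (mod 23), so λ ≡ 20·5 ≡ 8.
  x = λ² - 18 - 18 = 64 - 36 ≡ 5; y = λ·(18 - 5) - 7 ≡ 5. → (5, 5)
add Q: (5, 5) + (18, 7). λ = (7 - 5)/(18 - 5) ≡ 2/13 mod 23. 13⁻¹ ≡ 16 (mod 23), so λ ≡ 9.
  x = λ² - 5 - 18 = 81 - 23 ≡ 12; y = λ·(5 - 12) - 5 ≡ 1. → (12, 1)
double: tangent at (12, 1): λ = (3·12² + 14)/(2·1) ≡ 9/2. 2⁻¹ ≡ 12 (mod 23), so λ ≡ 9·12 ≡ 16.
  x = λ² - 12 - 12 = 256 - 24 ≡ 2; y = λ·(12 - 2) - 1 ≡ 21. → (2, 21)

(2, 21)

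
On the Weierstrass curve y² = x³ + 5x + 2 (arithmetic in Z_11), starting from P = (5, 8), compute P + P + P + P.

Repeated addition: build up to 4P.
2P: tangent at (5, 8): λ = (3·5² + 5)/(2·8) ≡ 3/5. 5⁻¹ ≡ 9 (mod 11), so λ ≡ 3·9 ≡ 5.
  x = λ² - 5 - 5 = 25 - 10 ≡ 4; y = λ·(5 - 4) - 8 ≡ 8. → (4, 8)
3P: (4, 8) + (5, 8). λ = (8 - 8)/(5 - 4) ≡ 0/1 mod 11. 1⁻¹ ≡ 1 (mod 11), so λ ≡ 0.
  x = λ² - 4 - 5 = 0 - 9 ≡ 2; y = λ·(4 - 2) - 8 ≡ 3. → (2, 3)
4P: (2, 3) + (5, 8). λ = (8 - 3)/(5 - 2) ≡ 5/3 mod 11. 3⁻¹ ≡ 4 (mod 11), so λ ≡ 9.
  x = λ² - 2 - 5 = 81 - 7 ≡ 8; y = λ·(2 - 8) - 3 ≡ 9. → (8, 9)

(8, 9)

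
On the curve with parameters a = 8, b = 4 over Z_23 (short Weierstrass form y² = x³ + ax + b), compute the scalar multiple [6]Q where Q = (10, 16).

Double-and-add on 6 = (110)₂. Start with Q = (10, 16) for the leading 1-bit.
double: tangent at (10, 16): λ = (3·10² + 8)/(2·16) ≡ 9/9. 9⁻¹ ≡ 18 (mod 23), so λ ≡ 9·18 ≡ 1.
  x = λ² - 10 - 10 = 1 - 20 ≡ 4; y = λ·(10 - 4) - 16 ≡ 13. → (4, 13)
add Q: (4, 13) + (10, 16). λ = (16 - 13)/(10 - 4) ≡ 3/6 mod 23. 6⁻¹ ≡ 4 (mod 23), so λ ≡ 12.
  x = λ² - 4 - 10 = 144 - 14 ≡ 15; y = λ·(4 - 15) - 13 ≡ 16. → (15, 16)
double: tangent at (15, 16): λ = (3·15² + 8)/(2·16) ≡ 16/9. 9⁻¹ ≡ 18 (mod 23), so λ ≡ 16·18 ≡ 12.
  x = λ² - 15 - 15 = 144 - 30 ≡ 22; y = λ·(15 - 22) - 16 ≡ 15. → (22, 15)

(22, 15)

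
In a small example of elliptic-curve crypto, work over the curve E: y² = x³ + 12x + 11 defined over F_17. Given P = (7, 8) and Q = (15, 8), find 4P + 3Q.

First 4P:
Double-and-add on 4 = (100)₂. Start with P = (7, 8) for the leading 1-bit.
double: tangent at (7, 8): λ = (3·7² + 12)/(2·8) ≡ 6/16. 16⁻¹ ≡ 16 (mod 17) since 16·16 = 256 ≡ 1, so λ ≡ 6·16 ≡ 11.
  x = λ² - 7 - 7 = 121 - 14 ≡ 5; y = λ·(7 - 5) - 8 ≡ 14. → (5, 14)
double: tangent at (5, 14): λ = (3·5² + 12)/(2·14) ≡ 2/11. 11⁻¹ ≡ 14 (mod 17), so λ ≡ 2·14 ≡ 11.
  x = λ² - 5 - 5 = 121 - 10 ≡ 9; y = λ·(5 - 9) - 14 ≡ 10. → (9, 10)
4P = (9, 10).
Next 3Q:
Repeated addition: build up to 3Q.
2Q: tangent at (15, 8): λ = (3·15² + 12)/(2·8) ≡ 7/16. 16⁻¹ ≡ 16 (mod 17), so λ ≡ 7·16 ≡ 10.
  x = λ² - 15 - 15 = 100 - 30 ≡ 2; y = λ·(15 - 2) - 8 ≡ 3. → (2, 3)
3Q: (2, 3) + (15, 8). λ = (8 - 3)/(15 - 2) ≡ 5/13 mod 17. 13⁻¹ ≡ 4 (mod 17) since 13·4 = 52 ≡ 1, so λ ≡ 3.
  x = λ² - 2 - 15 = 9 - 17 ≡ 9; y = λ·(2 - 9) - 3 ≡ 10. → (9, 10)
3Q = (9, 10).
Finally 4P + 3Q:
tangent at (9, 10): λ = (3·9² + 12)/(2·10) ≡ 0/3. 3⁻¹ ≡ 6 (mod 17), so λ ≡ 0·6 ≡ 0.
  x = λ² - 9 - 9 = 0 - 18 ≡ 16; y = λ·(9 - 16) - 10 ≡ 7. → (16, 7)

(16, 7)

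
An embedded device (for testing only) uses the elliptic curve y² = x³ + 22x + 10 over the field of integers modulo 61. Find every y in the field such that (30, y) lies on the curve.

none

x³ + 22x + 10 = 27670 ≡ 37 (mod 61).
37 is a non-residue mod 61; no y exists.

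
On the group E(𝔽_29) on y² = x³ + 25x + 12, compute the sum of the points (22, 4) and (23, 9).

(9, 3)

(22, 4) + (23, 9). λ = (9 - 4)/(23 - 22) ≡ 5/1 mod 29. 1⁻¹ ≡ 1 (mod 29), so λ ≡ 5.
  x = λ² - 22 - 23 = 25 - 45 ≡ 9; y = λ·(22 - 9) - 4 ≡ 3. → (9, 3)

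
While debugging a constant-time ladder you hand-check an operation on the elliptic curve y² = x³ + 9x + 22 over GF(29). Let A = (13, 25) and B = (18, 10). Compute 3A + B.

First 3A:
Repeated addition: build up to 3A.
2A: tangent at (13, 25): λ = (3·13² + 9)/(2·25) ≡ 23/21. 21⁻¹ ≡ 18 (mod 29) since 21·18 = 378 ≡ 1, so λ ≡ 23·18 ≡ 8.
  x = λ² - 13 - 13 = 64 - 26 ≡ 9; y = λ·(13 - 9) - 25 ≡ 7. → (9, 7)
3A: (9, 7) + (13, 25). λ = (25 - 7)/(13 - 9) ≡ 18/4 mod 29. 4⁻¹ ≡ 22 (mod 29), so λ ≡ 19.
  x = λ² - 9 - 13 = 361 - 22 ≡ 20; y = λ·(9 - 20) - 7 ≡ 16. → (20, 16)
3A = (20, 16).
Finally 3A + B:
(20, 16) + (18, 10). λ = (10 - 16)/(18 - 20) ≡ 23/27 mod 29. 27⁻¹ ≡ 14 (mod 29), so λ ≡ 3.
  x = λ² - 20 - 18 = 9 - 38 ≡ 0; y = λ·(20 - 0) - 16 ≡ 15. → (0, 15)

(0, 15)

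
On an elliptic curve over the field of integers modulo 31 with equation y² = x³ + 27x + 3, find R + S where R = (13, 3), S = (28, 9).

(13, 3) + (28, 9). λ = (9 - 3)/(28 - 13) ≡ 6/15 mod 31. 15⁻¹ ≡ 29 (mod 31), so λ ≡ 19.
  x = λ² - 13 - 28 = 361 - 41 ≡ 10; y = λ·(13 - 10) - 3 ≡ 23. → (10, 23)

(10, 23)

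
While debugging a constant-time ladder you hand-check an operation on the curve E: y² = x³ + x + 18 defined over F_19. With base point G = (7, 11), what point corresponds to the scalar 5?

(13, 9)

Double-and-add on 5 = (101)₂. Start with G = (7, 11) for the leading 1-bit.
double: tangent at (7, 11): λ = (3·7² + 1)/(2·11) ≡ 15/3. 3⁻¹ ≡ 13 (mod 19) since 3·13 = 39 ≡ 1, so λ ≡ 15·13 ≡ 5.
  x = λ² - 7 - 7 = 25 - 14 ≡ 11; y = λ·(7 - 11) - 11 ≡ 7. → (11, 7)
double: tangent at (11, 7): λ = (3·11² + 1)/(2·7) ≡ 3/14. 14⁻¹ ≡ 15 (mod 19) since 14·15 = 210 ≡ 1, so λ ≡ 3·15 ≡ 7.
  x = λ² - 11 - 11 = 49 - 22 ≡ 8; y = λ·(11 - 8) - 7 ≡ 14. → (8, 14)
add G: (8, 14) + (7, 11). λ = (11 - 14)/(7 - 8) ≡ 16/18 mod 19. 18⁻¹ ≡ 18 (mod 19), so λ ≡ 3.
  x = λ² - 8 - 7 = 9 - 15 ≡ 13; y = λ·(8 - 13) - 14 ≡ 9. → (13, 9)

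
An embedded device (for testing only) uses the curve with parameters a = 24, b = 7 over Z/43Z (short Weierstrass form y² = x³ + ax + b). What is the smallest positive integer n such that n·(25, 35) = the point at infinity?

2P: tangent at (25, 35): λ = (3·25² + 24)/(2·35) ≡ 7/27. 27⁻¹ ≡ 8 (mod 43) since 27·8 = 216 ≡ 1, so λ ≡ 7·8 ≡ 13.
  x = λ² - 25 - 25 = 169 - 50 ≡ 33; y = λ·(25 - 33) - 35 ≡ 33. → (33, 33)
3P: (33, 33) + (25, 35). λ = (35 - 33)/(25 - 33) ≡ 2/35 mod 43. 35⁻¹ ≡ 16 (mod 43), so λ ≡ 32.
  x = λ² - 33 - 25 = 1024 - 58 ≡ 20; y = λ·(33 - 20) - 33 ≡ 39. → (20, 39)
4P: (20, 39) + (25, 35). λ = (35 - 39)/(25 - 20) ≡ 39/5 mod 43. 5⁻¹ ≡ 26 (mod 43), so λ ≡ 25.
  x = λ² - 20 - 25 = 625 - 45 ≡ 21; y = λ·(20 - 21) - 39 ≡ 22. → (21, 22)
5P: (21, 22) + (25, 35). λ = (35 - 22)/(25 - 21) ≡ 13/4 mod 43. 4⁻¹ ≡ 11 (mod 43), so λ ≡ 14.
  x = λ² - 21 - 25 = 196 - 46 ≡ 21; y = λ·(21 - 21) - 22 ≡ 21. → (21, 21)
6P: (21, 21) + (25, 35). λ = (35 - 21)/(25 - 21) ≡ 14/4 mod 43. 4⁻¹ ≡ 11 (mod 43), so λ ≡ 25.
  x = λ² - 21 - 25 = 625 - 46 ≡ 20; y = λ·(21 - 20) - 21 ≡ 4. → (20, 4)
7P: (20, 4) + (25, 35). λ = (35 - 4)/(25 - 20) ≡ 31/5 mod 43. 5⁻¹ ≡ 26 (mod 43) since 5·26 = 130 ≡ 1, so λ ≡ 32.
  x = λ² - 20 - 25 = 1024 - 45 ≡ 33; y = λ·(20 - 33) - 4 ≡ 10. → (33, 10)
8P: (33, 10) + (25, 35). λ = (35 - 10)/(25 - 33) ≡ 25/35 mod 43. 35⁻¹ ≡ 16 (mod 43), so λ ≡ 13.
  x = λ² - 33 - 25 = 169 - 58 ≡ 25; y = λ·(33 - 25) - 10 ≡ 8. → (25, 8)
9P: (25, 8) + (25, 35): same x and y₁ ≡ -y₂, so the sum is the point at infinity.
9P = the point at infinity, so the order is 9.

9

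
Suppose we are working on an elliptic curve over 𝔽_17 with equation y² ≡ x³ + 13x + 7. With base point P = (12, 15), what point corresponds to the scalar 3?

Repeated addition: build up to 3P.
2P: tangent at (12, 15): λ = (3·12² + 13)/(2·15) ≡ 3/13. 13⁻¹ ≡ 4 (mod 17) since 13·4 = 52 ≡ 1, so λ ≡ 3·4 ≡ 12.
  x = λ² - 12 - 12 = 144 - 24 ≡ 1; y = λ·(12 - 1) - 15 ≡ 15. → (1, 15)
3P: (1, 15) + (12, 15). λ = (15 - 15)/(12 - 1) ≡ 0/11 mod 17. 11⁻¹ ≡ 14 (mod 17), so λ ≡ 0.
  x = λ² - 1 - 12 = 0 - 13 ≡ 4; y = λ·(1 - 4) - 15 ≡ 2. → (4, 2)

(4, 2)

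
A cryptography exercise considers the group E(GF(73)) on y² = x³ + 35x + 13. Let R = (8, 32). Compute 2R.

tangent at (8, 32): λ = (3·8² + 35)/(2·32) ≡ 8/64. 64⁻¹ ≡ 8 (mod 73), so λ ≡ 8·8 ≡ 64.
  x = λ² - 8 - 8 = 4096 - 16 ≡ 65; y = λ·(8 - 65) - 32 ≡ 43. → (65, 43)

(65, 43)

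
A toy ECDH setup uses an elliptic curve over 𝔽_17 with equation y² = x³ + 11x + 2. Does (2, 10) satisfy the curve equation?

yes

y² = 10² ≡ 15; x³ + 11x + 2 = 32 ≡ 15 (mod 17). 15 = 15.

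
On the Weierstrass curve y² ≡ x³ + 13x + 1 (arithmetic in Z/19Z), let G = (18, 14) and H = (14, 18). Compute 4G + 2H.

(7, 6)

First 4G:
Double-and-add on 4 = (100)₂. Start with G = (18, 14) for the leading 1-bit.
double: tangent at (18, 14): λ = (3·18² + 13)/(2·14) ≡ 16/9. 9⁻¹ ≡ 17 (mod 19), so λ ≡ 16·17 ≡ 6.
  x = λ² - 18 - 18 = 36 - 36 ≡ 0; y = λ·(18 - 0) - 14 ≡ 18. → (0, 18)
double: tangent at (0, 18): λ = (3·0² + 13)/(2·18) ≡ 13/17. 17⁻¹ ≡ 9 (mod 19), so λ ≡ 13·9 ≡ 3.
  x = λ² - 0 - 0 = 9 - 0 ≡ 9; y = λ·(0 - 9) - 18 ≡ 12. → (9, 12)
4G = (9, 12).
Next 2H:
Repeated addition: build up to 2H.
2H: tangent at (14, 18): λ = (3·14² + 13)/(2·18) ≡ 12/17. 17⁻¹ ≡ 9 (mod 19) since 17·9 = 153 ≡ 1, so λ ≡ 12·9 ≡ 13.
  x = λ² - 14 - 14 = 169 - 28 ≡ 8; y = λ·(14 - 8) - 18 ≡ 3. → (8, 3)
2H = (8, 3).
Finally 4G + 2H:
(9, 12) + (8, 3). λ = (3 - 12)/(8 - 9) ≡ 10/18 mod 19. 18⁻¹ ≡ 18 (mod 19), so λ ≡ 9.
  x = λ² - 9 - 8 = 81 - 17 ≡ 7; y = λ·(9 - 7) - 12 ≡ 6. → (7, 6)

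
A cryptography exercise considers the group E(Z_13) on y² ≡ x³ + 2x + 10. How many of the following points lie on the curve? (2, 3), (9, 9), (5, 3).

(2, 3): 3² ≡ 9, rhs ≡ 9 → on.
(9, 9): 9² ≡ 3, rhs ≡ 3 → on.
(5, 3): 3² ≡ 9, rhs ≡ 2 → off.

2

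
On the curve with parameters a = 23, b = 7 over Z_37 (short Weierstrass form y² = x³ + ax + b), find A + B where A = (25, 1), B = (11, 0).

(28, 12)

(25, 1) + (11, 0). λ = (0 - 1)/(11 - 25) ≡ 36/23 mod 37. 23⁻¹ ≡ 29 (mod 37), so λ ≡ 8.
  x = λ² - 25 - 11 = 64 - 36 ≡ 28; y = λ·(25 - 28) - 1 ≡ 12. → (28, 12)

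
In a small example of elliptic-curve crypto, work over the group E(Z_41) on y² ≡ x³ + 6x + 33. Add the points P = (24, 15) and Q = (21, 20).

(17, 28)

(24, 15) + (21, 20). λ = (20 - 15)/(21 - 24) ≡ 5/38 mod 41. 38⁻¹ ≡ 27 (mod 41) since 38·27 = 1026 ≡ 1, so λ ≡ 12.
  x = λ² - 24 - 21 = 144 - 45 ≡ 17; y = λ·(24 - 17) - 15 ≡ 28. → (17, 28)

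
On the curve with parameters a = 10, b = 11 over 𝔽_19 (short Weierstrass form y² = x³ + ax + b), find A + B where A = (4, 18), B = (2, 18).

(13, 1)

(4, 18) + (2, 18). λ = (18 - 18)/(2 - 4) ≡ 0/17 mod 19. 17⁻¹ ≡ 9 (mod 19), so λ ≡ 0.
  x = λ² - 4 - 2 = 0 - 6 ≡ 13; y = λ·(4 - 13) - 18 ≡ 1. → (13, 1)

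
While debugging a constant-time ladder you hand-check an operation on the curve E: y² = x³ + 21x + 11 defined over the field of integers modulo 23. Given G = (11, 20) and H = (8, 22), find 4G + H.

(19, 22)

First 4G:
Double-and-add on 4 = (100)₂. Start with G = (11, 20) for the leading 1-bit.
double: tangent at (11, 20): λ = (3·11² + 21)/(2·20) ≡ 16/17. 17⁻¹ ≡ 19 (mod 23) since 17·19 = 323 ≡ 1, so λ ≡ 16·19 ≡ 5.
  x = λ² - 11 - 11 = 25 - 22 ≡ 3; y = λ·(11 - 3) - 20 ≡ 20. → (3, 20)
double: tangent at (3, 20): λ = (3·3² + 21)/(2·20) ≡ 2/17. 17⁻¹ ≡ 19 (mod 23), so λ ≡ 2·19 ≡ 15.
  x = λ² - 3 - 3 = 225 - 6 ≡ 12; y = λ·(3 - 12) - 20 ≡ 6. → (12, 6)
4G = (12, 6).
Finally 4G + H:
(12, 6) + (8, 22). λ = (22 - 6)/(8 - 12) ≡ 16/19 mod 23. 19⁻¹ ≡ 17 (mod 23), so λ ≡ 19.
  x = λ² - 12 - 8 = 361 - 20 ≡ 19; y = λ·(12 - 19) - 6 ≡ 22. → (19, 22)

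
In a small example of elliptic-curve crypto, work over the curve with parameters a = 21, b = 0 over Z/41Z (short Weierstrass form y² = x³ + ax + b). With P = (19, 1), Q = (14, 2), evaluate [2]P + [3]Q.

First 2P:
Repeated addition: build up to 2P.
2P: tangent at (19, 1): λ = (3·19² + 21)/(2·1) ≡ 38/2. 2⁻¹ ≡ 21 (mod 41) since 2·21 = 42 ≡ 1, so λ ≡ 38·21 ≡ 19.
  x = λ² - 19 - 19 = 361 - 38 ≡ 36; y = λ·(19 - 36) - 1 ≡ 4. → (36, 4)
2P = (36, 4).
Next 3Q:
Repeated addition: build up to 3Q.
2Q: tangent at (14, 2): λ = (3·14² + 21)/(2·2) ≡ 35/4. 4⁻¹ ≡ 31 (mod 41) since 4·31 = 124 ≡ 1, so λ ≡ 35·31 ≡ 19.
  x = λ² - 14 - 14 = 361 - 28 ≡ 5; y = λ·(14 - 5) - 2 ≡ 5. → (5, 5)
3Q: (5, 5) + (14, 2). λ = (2 - 5)/(14 - 5) ≡ 38/9 mod 41. 9⁻¹ ≡ 32 (mod 41) since 9·32 = 288 ≡ 1, so λ ≡ 27.
  x = λ² - 5 - 14 = 729 - 19 ≡ 13; y = λ·(5 - 13) - 5 ≡ 25. → (13, 25)
3Q = (13, 25).
Finally 2P + 3Q:
(36, 4) + (13, 25). λ = (25 - 4)/(13 - 36) ≡ 21/18 mod 41. 18⁻¹ ≡ 16 (mod 41), so λ ≡ 8.
  x = λ² - 36 - 13 = 64 - 49 ≡ 15; y = λ·(36 - 15) - 4 ≡ 0. → (15, 0)

(15, 0)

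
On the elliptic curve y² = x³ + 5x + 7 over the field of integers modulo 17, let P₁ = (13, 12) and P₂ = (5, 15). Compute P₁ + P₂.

(1, 9)

(13, 12) + (5, 15). λ = (15 - 12)/(5 - 13) ≡ 3/9 mod 17. 9⁻¹ ≡ 2 (mod 17), so λ ≡ 6.
  x = λ² - 13 - 5 = 36 - 18 ≡ 1; y = λ·(13 - 1) - 12 ≡ 9. → (1, 9)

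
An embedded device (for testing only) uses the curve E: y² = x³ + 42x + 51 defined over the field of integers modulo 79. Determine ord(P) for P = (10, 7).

2P: tangent at (10, 7): λ = (3·10² + 42)/(2·7) ≡ 26/14. 14⁻¹ ≡ 17 (mod 79), so λ ≡ 26·17 ≡ 47.
  x = λ² - 10 - 10 = 2209 - 20 ≡ 56; y = λ·(10 - 56) - 7 ≡ 43. → (56, 43)
3P: (56, 43) + (10, 7). λ = (7 - 43)/(10 - 56) ≡ 43/33 mod 79. 33⁻¹ ≡ 12 (mod 79) since 33·12 = 396 ≡ 1, so λ ≡ 42.
  x = λ² - 56 - 10 = 1764 - 66 ≡ 39; y = λ·(56 - 39) - 43 ≡ 39. → (39, 39)
4P: (39, 39) + (10, 7). λ = (7 - 39)/(10 - 39) ≡ 47/50 mod 79. 50⁻¹ ≡ 49 (mod 79), so λ ≡ 12.
  x = λ² - 39 - 10 = 144 - 49 ≡ 16; y = λ·(39 - 16) - 39 ≡ 0. → (16, 0)
5P: (16, 0) + (10, 7). λ = (7 - 0)/(10 - 16) ≡ 7/73 mod 79. 73⁻¹ ≡ 13 (mod 79) since 73·13 = 949 ≡ 1, so λ ≡ 12.
  x = λ² - 16 - 10 = 144 - 26 ≡ 39; y = λ·(16 - 39) - 0 ≡ 40. → (39, 40)
6P: (39, 40) + (10, 7). λ = (7 - 40)/(10 - 39) ≡ 46/50 mod 79. 50⁻¹ ≡ 49 (mod 79), so λ ≡ 42.
  x = λ² - 39 - 10 = 1764 - 49 ≡ 56; y = λ·(39 - 56) - 40 ≡ 36. → (56, 36)
7P: (56, 36) + (10, 7). λ = (7 - 36)/(10 - 56) ≡ 50/33 mod 79. 33⁻¹ ≡ 12 (mod 79), so λ ≡ 47.
  x = λ² - 56 - 10 = 2209 - 66 ≡ 10; y = λ·(56 - 10) - 36 ≡ 72. → (10, 72)
8P: (10, 72) + (10, 7): same x and y₁ ≡ -y₂, so the sum is 𝒪.
8P = 𝒪, so the order is 8.

8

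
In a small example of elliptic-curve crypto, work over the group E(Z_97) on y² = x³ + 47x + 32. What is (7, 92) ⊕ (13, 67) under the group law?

(7, 92) + (13, 67). λ = (67 - 92)/(13 - 7) ≡ 72/6 mod 97. 6⁻¹ ≡ 81 (mod 97), so λ ≡ 12.
  x = λ² - 7 - 13 = 144 - 20 ≡ 27; y = λ·(7 - 27) - 92 ≡ 56. → (27, 56)

(27, 56)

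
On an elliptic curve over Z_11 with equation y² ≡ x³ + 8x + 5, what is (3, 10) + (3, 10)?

tangent at (3, 10): λ = (3·3² + 8)/(2·10) ≡ 2/9. 9⁻¹ ≡ 5 (mod 11) since 9·5 = 45 ≡ 1, so λ ≡ 2·5 ≡ 10.
  x = λ² - 3 - 3 = 100 - 6 ≡ 6; y = λ·(3 - 6) - 10 ≡ 4. → (6, 4)

(6, 4)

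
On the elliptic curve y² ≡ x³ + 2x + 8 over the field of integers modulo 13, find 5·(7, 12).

(11, 10)

Write Q = (7, 12).
Double-and-add on 5 = (101)₂. Start with Q = (7, 12) for the leading 1-bit.
double: tangent at (7, 12): λ = (3·7² + 2)/(2·12) ≡ 6/11. 11⁻¹ ≡ 6 (mod 13), so λ ≡ 6·6 ≡ 10.
  x = λ² - 7 - 7 = 100 - 14 ≡ 8; y = λ·(7 - 8) - 12 ≡ 4. → (8, 4)
double: tangent at (8, 4): λ = (3·8² + 2)/(2·4) ≡ 12/8. 8⁻¹ ≡ 5 (mod 13) since 8·5 = 40 ≡ 1, so λ ≡ 12·5 ≡ 8.
  x = λ² - 8 - 8 = 64 - 16 ≡ 9; y = λ·(8 - 9) - 4 ≡ 1. → (9, 1)
add Q: (9, 1) + (7, 12). λ = (12 - 1)/(7 - 9) ≡ 11/11 mod 13. 11⁻¹ ≡ 6 (mod 13) since 11·6 = 66 ≡ 1, so λ ≡ 1.
  x = λ² - 9 - 7 = 1 - 16 ≡ 11; y = λ·(9 - 11) - 1 ≡ 10. → (11, 10)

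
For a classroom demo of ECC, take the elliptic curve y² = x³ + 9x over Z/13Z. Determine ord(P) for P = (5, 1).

2P: tangent at (5, 1): λ = (3·5² + 9)/(2·1) ≡ 6/2. 2⁻¹ ≡ 7 (mod 13), so λ ≡ 6·7 ≡ 3.
  x = λ² - 5 - 5 = 9 - 10 ≡ 12; y = λ·(5 - 12) - 1 ≡ 4. → (12, 4)
3P: (12, 4) + (5, 1). λ = (1 - 4)/(5 - 12) ≡ 10/6 mod 13. 6⁻¹ ≡ 11 (mod 13), so λ ≡ 6.
  x = λ² - 12 - 5 = 36 - 17 ≡ 6; y = λ·(12 - 6) - 4 ≡ 6. → (6, 6)
4P: (6, 6) + (5, 1). λ = (1 - 6)/(5 - 6) ≡ 8/12 mod 13. 12⁻¹ ≡ 12 (mod 13), so λ ≡ 5.
  x = λ² - 6 - 5 = 25 - 11 ≡ 1; y = λ·(6 - 1) - 6 ≡ 6. → (1, 6)
5P: (1, 6) + (5, 1). λ = (1 - 6)/(5 - 1) ≡ 8/4 mod 13. 4⁻¹ ≡ 10 (mod 13), so λ ≡ 2.
  x = λ² - 1 - 5 = 4 - 6 ≡ 11; y = λ·(1 - 11) - 6 ≡ 0. → (11, 0)
6P: (11, 0) + (5, 1). λ = (1 - 0)/(5 - 11) ≡ 1/7 mod 13. 7⁻¹ ≡ 2 (mod 13) since 7·2 = 14 ≡ 1, so λ ≡ 2.
  x = λ² - 11 - 5 = 4 - 16 ≡ 1; y = λ·(11 - 1) - 0 ≡ 7. → (1, 7)
7P: (1, 7) + (5, 1). λ = (1 - 7)/(5 - 1) ≡ 7/4 mod 13. 4⁻¹ ≡ 10 (mod 13), so λ ≡ 5.
  x = λ² - 1 - 5 = 25 - 6 ≡ 6; y = λ·(1 - 6) - 7 ≡ 7. → (6, 7)
8P: (6, 7) + (5, 1). λ = (1 - 7)/(5 - 6) ≡ 7/12 mod 13. 12⁻¹ ≡ 12 (mod 13), so λ ≡ 6.
  x = λ² - 6 - 5 = 36 - 11 ≡ 12; y = λ·(6 - 12) - 7 ≡ 9. → (12, 9)
9P: (12, 9) + (5, 1). λ = (1 - 9)/(5 - 12) ≡ 5/6 mod 13. 6⁻¹ ≡ 11 (mod 13), so λ ≡ 3.
  x = λ² - 12 - 5 = 9 - 17 ≡ 5; y = λ·(12 - 5) - 9 ≡ 12. → (5, 12)
10P: (5, 12) + (5, 1): same x and y₁ ≡ -y₂, so the sum is ∞.
10P = ∞, so the order is 10.

10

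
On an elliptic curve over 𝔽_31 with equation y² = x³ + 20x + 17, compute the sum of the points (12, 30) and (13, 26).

(22, 10)

(12, 30) + (13, 26). λ = (26 - 30)/(13 - 12) ≡ 27/1 mod 31. 1⁻¹ ≡ 1 (mod 31), so λ ≡ 27.
  x = λ² - 12 - 13 = 729 - 25 ≡ 22; y = λ·(12 - 22) - 30 ≡ 10. → (22, 10)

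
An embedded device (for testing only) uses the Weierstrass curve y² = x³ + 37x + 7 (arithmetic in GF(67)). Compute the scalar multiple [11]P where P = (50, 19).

(29, 3)

Double-and-add on 11 = (1011)₂. Start with P = (50, 19) for the leading 1-bit.
double: tangent at (50, 19): λ = (3·50² + 37)/(2·19) ≡ 33/38. 38⁻¹ ≡ 30 (mod 67), so λ ≡ 33·30 ≡ 52.
  x = λ² - 50 - 50 = 2704 - 100 ≡ 58; y = λ·(50 - 58) - 19 ≡ 34. → (58, 34)
double: tangent at (58, 34): λ = (3·58² + 37)/(2·34) ≡ 12/1. 1⁻¹ ≡ 1 (mod 67), so λ ≡ 12·1 ≡ 12.
  x = λ² - 58 - 58 = 144 - 116 ≡ 28; y = λ·(58 - 28) - 34 ≡ 58. → (28, 58)
add P: (28, 58) + (50, 19). λ = (19 - 58)/(50 - 28) ≡ 28/22 mod 67. 22⁻¹ ≡ 64 (mod 67), so λ ≡ 50.
  x = λ² - 28 - 50 = 2500 - 78 ≡ 10; y = λ·(28 - 10) - 58 ≡ 38. → (10, 38)
double: tangent at (10, 38): λ = (3·10² + 37)/(2·38) ≡ 2/9. 9⁻¹ ≡ 15 (mod 67) since 9·15 = 135 ≡ 1, so λ ≡ 2·15 ≡ 30.
  x = λ² - 10 - 10 = 900 - 20 ≡ 9; y = λ·(10 - 9) - 38 ≡ 59. → (9, 59)
add P: (9, 59) + (50, 19). λ = (19 - 59)/(50 - 9) ≡ 27/41 mod 67. 41⁻¹ ≡ 18 (mod 67) since 41·18 = 738 ≡ 1, so λ ≡ 17.
  x = λ² - 9 - 50 = 289 - 59 ≡ 29; y = λ·(9 - 29) - 59 ≡ 3. → (29, 3)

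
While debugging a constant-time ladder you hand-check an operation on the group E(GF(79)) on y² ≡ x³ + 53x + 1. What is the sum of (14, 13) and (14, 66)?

The two points share x = 14 and their y-coordinates satisfy 13 + 66 ≡ 0 (mod 79), so they are inverses. Their sum is O.

O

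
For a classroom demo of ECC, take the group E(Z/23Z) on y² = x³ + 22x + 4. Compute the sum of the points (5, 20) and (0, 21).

(7, 8)

(5, 20) + (0, 21). λ = (21 - 20)/(0 - 5) ≡ 1/18 mod 23. 18⁻¹ ≡ 9 (mod 23), so λ ≡ 9.
  x = λ² - 5 - 0 = 81 - 5 ≡ 7; y = λ·(5 - 7) - 20 ≡ 8. → (7, 8)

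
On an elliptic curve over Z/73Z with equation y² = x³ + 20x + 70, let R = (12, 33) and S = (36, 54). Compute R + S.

(12, 33) + (36, 54). λ = (54 - 33)/(36 - 12) ≡ 21/24 mod 73. 24⁻¹ ≡ 70 (mod 73), so λ ≡ 10.
  x = λ² - 12 - 36 = 100 - 48 ≡ 52; y = λ·(12 - 52) - 33 ≡ 5. → (52, 5)

(52, 5)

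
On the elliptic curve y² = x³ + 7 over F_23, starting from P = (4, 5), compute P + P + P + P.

Repeated addition: build up to 4P.
2P: tangent at (4, 5): λ = (3·4² + 0)/(2·5) ≡ 2/10. 10⁻¹ ≡ 7 (mod 23), so λ ≡ 2·7 ≡ 14.
  x = λ² - 4 - 4 = 196 - 8 ≡ 4; y = λ·(4 - 4) - 5 ≡ 18. → (4, 18)
3P: (4, 18) + (4, 5): same x and y₁ ≡ -y₂, so the sum is O.
4P: O + (4, 5) = (4, 5) (identity).

(4, 5)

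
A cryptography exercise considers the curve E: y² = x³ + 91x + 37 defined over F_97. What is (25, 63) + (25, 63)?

tangent at (25, 63): λ = (3·25² + 91)/(2·63) ≡ 26/29. 29⁻¹ ≡ 87 (mod 97), so λ ≡ 26·87 ≡ 31.
  x = λ² - 25 - 25 = 961 - 50 ≡ 38; y = λ·(25 - 38) - 63 ≡ 19. → (38, 19)

(38, 19)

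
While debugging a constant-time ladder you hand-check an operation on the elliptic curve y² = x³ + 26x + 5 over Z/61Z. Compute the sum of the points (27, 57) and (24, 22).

(27, 57) + (24, 22). λ = (22 - 57)/(24 - 27) ≡ 26/58 mod 61. 58⁻¹ ≡ 20 (mod 61) since 58·20 = 1160 ≡ 1, so λ ≡ 32.
  x = λ² - 27 - 24 = 1024 - 51 ≡ 58; y = λ·(27 - 58) - 57 ≡ 49. → (58, 49)

(58, 49)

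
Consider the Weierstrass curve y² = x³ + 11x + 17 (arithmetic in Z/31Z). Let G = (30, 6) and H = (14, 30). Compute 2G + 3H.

(30, 6)

First 2G:
Repeated addition: build up to 2G.
2G: tangent at (30, 6): λ = (3·30² + 11)/(2·6) ≡ 14/12. 12⁻¹ ≡ 13 (mod 31) since 12·13 = 156 ≡ 1, so λ ≡ 14·13 ≡ 27.
  x = λ² - 30 - 30 = 729 - 60 ≡ 18; y = λ·(30 - 18) - 6 ≡ 8. → (18, 8)
2G = (18, 8).
Next 3H:
Repeated addition: build up to 3H.
2H: tangent at (14, 30): λ = (3·14² + 11)/(2·30) ≡ 10/29. 29⁻¹ ≡ 15 (mod 31), so λ ≡ 10·15 ≡ 26.
  x = λ² - 14 - 14 = 676 - 28 ≡ 28; y = λ·(14 - 28) - 30 ≡ 9. → (28, 9)
3H: (28, 9) + (14, 30). λ = (30 - 9)/(14 - 28) ≡ 21/17 mod 31. 17⁻¹ ≡ 11 (mod 31), so λ ≡ 14.
  x = λ² - 28 - 14 = 196 - 42 ≡ 30; y = λ·(28 - 30) - 9 ≡ 25. → (30, 25)
3H = (30, 25).
Finally 2G + 3H:
(18, 8) + (30, 25). λ = (25 - 8)/(30 - 18) ≡ 17/12 mod 31. 12⁻¹ ≡ 13 (mod 31), so λ ≡ 4.
  x = λ² - 18 - 30 = 16 - 48 ≡ 30; y = λ·(18 - 30) - 8 ≡ 6. → (30, 6)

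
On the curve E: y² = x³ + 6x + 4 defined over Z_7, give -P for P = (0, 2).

-(0, 2) = (0, -2 mod 7) = (0, 5).

(0, 5)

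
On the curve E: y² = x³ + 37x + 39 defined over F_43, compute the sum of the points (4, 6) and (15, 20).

(4, 6) + (15, 20). λ = (20 - 6)/(15 - 4) ≡ 14/11 mod 43. 11⁻¹ ≡ 4 (mod 43) since 11·4 = 44 ≡ 1, so λ ≡ 13.
  x = λ² - 4 - 15 = 169 - 19 ≡ 21; y = λ·(4 - 21) - 6 ≡ 31. → (21, 31)

(21, 31)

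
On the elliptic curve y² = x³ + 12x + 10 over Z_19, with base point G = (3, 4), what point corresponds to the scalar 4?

(16, 2)

Double-and-add on 4 = (100)₂. Start with G = (3, 4) for the leading 1-bit.
double: tangent at (3, 4): λ = (3·3² + 12)/(2·4) ≡ 1/8. 8⁻¹ ≡ 12 (mod 19) since 8·12 = 96 ≡ 1, so λ ≡ 1·12 ≡ 12.
  x = λ² - 3 - 3 = 144 - 6 ≡ 5; y = λ·(3 - 5) - 4 ≡ 10. → (5, 10)
double: tangent at (5, 10): λ = (3·5² + 12)/(2·10) ≡ 11/1. 1⁻¹ ≡ 1 (mod 19), so λ ≡ 11·1 ≡ 11.
  x = λ² - 5 - 5 = 121 - 10 ≡ 16; y = λ·(5 - 16) - 10 ≡ 2. → (16, 2)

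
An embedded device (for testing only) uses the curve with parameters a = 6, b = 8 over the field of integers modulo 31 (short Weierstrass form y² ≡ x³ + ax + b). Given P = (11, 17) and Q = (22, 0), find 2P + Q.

(9, 4)

First 2P:
Repeated addition: build up to 2P.
2P: tangent at (11, 17): λ = (3·11² + 6)/(2·17) ≡ 28/3. 3⁻¹ ≡ 21 (mod 31), so λ ≡ 28·21 ≡ 30.
  x = λ² - 11 - 11 = 900 - 22 ≡ 10; y = λ·(11 - 10) - 17 ≡ 13. → (10, 13)
2P = (10, 13).
Finally 2P + Q:
(10, 13) + (22, 0). λ = (0 - 13)/(22 - 10) ≡ 18/12 mod 31. 12⁻¹ ≡ 13 (mod 31) since 12·13 = 156 ≡ 1, so λ ≡ 17.
  x = λ² - 10 - 22 = 289 - 32 ≡ 9; y = λ·(10 - 9) - 13 ≡ 4. → (9, 4)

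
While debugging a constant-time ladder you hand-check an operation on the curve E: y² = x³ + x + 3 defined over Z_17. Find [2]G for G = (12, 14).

(8, 9)

tangent at (12, 14): λ = (3·12² + 1)/(2·14) ≡ 8/11. 11⁻¹ ≡ 14 (mod 17) since 11·14 = 154 ≡ 1, so λ ≡ 8·14 ≡ 10.
  x = λ² - 12 - 12 = 100 - 24 ≡ 8; y = λ·(12 - 8) - 14 ≡ 9. → (8, 9)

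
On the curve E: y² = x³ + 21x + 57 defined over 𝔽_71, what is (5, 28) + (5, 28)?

(48, 20)

tangent at (5, 28): λ = (3·5² + 21)/(2·28) ≡ 25/56. 56⁻¹ ≡ 52 (mod 71), so λ ≡ 25·52 ≡ 22.
  x = λ² - 5 - 5 = 484 - 10 ≡ 48; y = λ·(5 - 48) - 28 ≡ 20. → (48, 20)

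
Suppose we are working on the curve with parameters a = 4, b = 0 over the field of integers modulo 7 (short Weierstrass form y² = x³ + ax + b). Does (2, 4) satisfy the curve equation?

yes

y² = 4² ≡ 2; x³ + 4x + 0 = 16 ≡ 2 (mod 7). 2 = 2.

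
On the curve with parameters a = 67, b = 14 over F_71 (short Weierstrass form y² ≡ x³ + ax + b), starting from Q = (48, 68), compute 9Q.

(29, 17)

Double-and-add on 9 = (1001)₂. Start with Q = (48, 68) for the leading 1-bit.
double: tangent at (48, 68): λ = (3·48² + 67)/(2·68) ≡ 21/65. 65⁻¹ ≡ 59 (mod 71), so λ ≡ 21·59 ≡ 32.
  x = λ² - 48 - 48 = 1024 - 96 ≡ 5; y = λ·(48 - 5) - 68 ≡ 30. → (5, 30)
double: tangent at (5, 30): λ = (3·5² + 67)/(2·30) ≡ 0/60. 60⁻¹ ≡ 58 (mod 71), so λ ≡ 0·58 ≡ 0.
  x = λ² - 5 - 5 = 0 - 10 ≡ 61; y = λ·(5 - 61) - 30 ≡ 41. → (61, 41)
double: tangent at (61, 41): λ = (3·61² + 67)/(2·41) ≡ 12/11. 11⁻¹ ≡ 13 (mod 71), so λ ≡ 12·13 ≡ 14.
  x = λ² - 61 - 61 = 196 - 122 ≡ 3; y = λ·(61 - 3) - 41 ≡ 61. → (3, 61)
add Q: (3, 61) + (48, 68). λ = (68 - 61)/(48 - 3) ≡ 7/45 mod 71. 45⁻¹ ≡ 30 (mod 71), so λ ≡ 68.
  x = λ² - 3 - 48 = 4624 - 51 ≡ 29; y = λ·(3 - 29) - 61 ≡ 17. → (29, 17)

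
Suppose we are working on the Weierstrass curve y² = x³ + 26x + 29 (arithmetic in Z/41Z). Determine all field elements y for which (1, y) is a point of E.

x³ + 26x + 29 = 56 ≡ 15 (mod 41).
15 is a non-residue mod 41; no y exists.

none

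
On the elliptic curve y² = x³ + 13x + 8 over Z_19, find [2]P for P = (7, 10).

tangent at (7, 10): λ = (3·7² + 13)/(2·10) ≡ 8/1. 1⁻¹ ≡ 1 (mod 19), so λ ≡ 8·1 ≡ 8.
  x = λ² - 7 - 7 = 64 - 14 ≡ 12; y = λ·(7 - 12) - 10 ≡ 7. → (12, 7)

(12, 7)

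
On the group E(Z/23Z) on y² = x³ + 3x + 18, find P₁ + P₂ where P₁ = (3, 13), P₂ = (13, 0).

(8, 5)

(3, 13) + (13, 0). λ = (0 - 13)/(13 - 3) ≡ 10/10 mod 23. 10⁻¹ ≡ 7 (mod 23) since 10·7 = 70 ≡ 1, so λ ≡ 1.
  x = λ² - 3 - 13 = 1 - 16 ≡ 8; y = λ·(3 - 8) - 13 ≡ 5. → (8, 5)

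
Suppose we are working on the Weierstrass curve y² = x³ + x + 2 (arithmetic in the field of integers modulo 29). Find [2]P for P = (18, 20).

tangent at (18, 20): λ = (3·18² + 1)/(2·20) ≡ 16/11. 11⁻¹ ≡ 8 (mod 29) since 11·8 = 88 ≡ 1, so λ ≡ 16·8 ≡ 12.
  x = λ² - 18 - 18 = 144 - 36 ≡ 21; y = λ·(18 - 21) - 20 ≡ 2. → (21, 2)

(21, 2)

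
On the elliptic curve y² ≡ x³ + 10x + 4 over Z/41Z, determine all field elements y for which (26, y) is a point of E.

13, 28

x³ + 10x + 4 = 17840 ≡ 5 (mod 41).
Square roots of 5 mod 41: 13 and 28 (since 13² = 169 ≡ 5).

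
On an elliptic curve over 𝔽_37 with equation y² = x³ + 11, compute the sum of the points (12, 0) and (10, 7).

(18, 21)

(12, 0) + (10, 7). λ = (7 - 0)/(10 - 12) ≡ 7/35 mod 37. 35⁻¹ ≡ 18 (mod 37), so λ ≡ 15.
  x = λ² - 12 - 10 = 225 - 22 ≡ 18; y = λ·(12 - 18) - 0 ≡ 21. → (18, 21)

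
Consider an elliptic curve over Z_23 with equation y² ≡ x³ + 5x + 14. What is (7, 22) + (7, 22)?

tangent at (7, 22): λ = (3·7² + 5)/(2·22) ≡ 14/21. 21⁻¹ ≡ 11 (mod 23) since 21·11 = 231 ≡ 1, so λ ≡ 14·11 ≡ 16.
  x = λ² - 7 - 7 = 256 - 14 ≡ 12; y = λ·(7 - 12) - 22 ≡ 13. → (12, 13)

(12, 13)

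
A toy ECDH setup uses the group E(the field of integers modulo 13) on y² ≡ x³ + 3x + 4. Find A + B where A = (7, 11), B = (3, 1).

(7, 11) + (3, 1). λ = (1 - 11)/(3 - 7) ≡ 3/9 mod 13. 9⁻¹ ≡ 3 (mod 13) since 9·3 = 27 ≡ 1, so λ ≡ 9.
  x = λ² - 7 - 3 = 81 - 10 ≡ 6; y = λ·(7 - 6) - 11 ≡ 11. → (6, 11)

(6, 11)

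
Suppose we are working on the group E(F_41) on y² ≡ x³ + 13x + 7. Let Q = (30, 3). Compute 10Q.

(4, 0)

Repeated addition: build up to 10Q.
2Q: tangent at (30, 3): λ = (3·30² + 13)/(2·3) ≡ 7/6. 6⁻¹ ≡ 7 (mod 41) since 6·7 = 42 ≡ 1, so λ ≡ 7·7 ≡ 8.
  x = λ² - 30 - 30 = 64 - 60 ≡ 4; y = λ·(30 - 4) - 3 ≡ 0. → (4, 0)
3Q: (4, 0) + (30, 3). λ = (3 - 0)/(30 - 4) ≡ 3/26 mod 41. 26⁻¹ ≡ 30 (mod 41), so λ ≡ 8.
  x = λ² - 4 - 30 = 64 - 34 ≡ 30; y = λ·(4 - 30) - 0 ≡ 38. → (30, 38)
4Q: (30, 38) + (30, 3): same x and y₁ ≡ -y₂, so the sum is 𝒪.
5Q: 𝒪 + (30, 3) = (30, 3) (identity).
6Q: tangent at (30, 3): λ = (3·30² + 13)/(2·3) ≡ 7/6. 6⁻¹ ≡ 7 (mod 41) since 6·7 = 42 ≡ 1, so λ ≡ 7·7 ≡ 8.
  x = λ² - 30 - 30 = 64 - 60 ≡ 4; y = λ·(30 - 4) - 3 ≡ 0. → (4, 0)
7Q: (4, 0) + (30, 3). λ = (3 - 0)/(30 - 4) ≡ 3/26 mod 41. 26⁻¹ ≡ 30 (mod 41), so λ ≡ 8.
  x = λ² - 4 - 30 = 64 - 34 ≡ 30; y = λ·(4 - 30) - 0 ≡ 38. → (30, 38)
8Q: (30, 38) + (30, 3): same x and y₁ ≡ -y₂, so the sum is 𝒪.
9Q: 𝒪 + (30, 3) = (30, 3) (identity).
10Q: tangent at (30, 3): λ = (3·30² + 13)/(2·3) ≡ 7/6. 6⁻¹ ≡ 7 (mod 41) since 6·7 = 42 ≡ 1, so λ ≡ 7·7 ≡ 8.
  x = λ² - 30 - 30 = 64 - 60 ≡ 4; y = λ·(30 - 4) - 3 ≡ 0. → (4, 0)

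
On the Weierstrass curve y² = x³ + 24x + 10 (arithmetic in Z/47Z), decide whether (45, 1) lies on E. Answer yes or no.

y² = 1² ≡ 1; x³ + 24x + 10 = 92215 ≡ 1 (mod 47). 1 = 1.

yes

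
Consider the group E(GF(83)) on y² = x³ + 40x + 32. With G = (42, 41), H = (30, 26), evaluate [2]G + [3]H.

First 2G:
Repeated addition: build up to 2G.
2G: tangent at (42, 41): λ = (3·42² + 40)/(2·41) ≡ 20/82. 82⁻¹ ≡ 82 (mod 83), so λ ≡ 20·82 ≡ 63.
  x = λ² - 42 - 42 = 3969 - 84 ≡ 67; y = λ·(42 - 67) - 41 ≡ 44. → (67, 44)
2G = (67, 44).
Next 3H:
Repeated addition: build up to 3H.
2H: tangent at (30, 26): λ = (3·30² + 40)/(2·26) ≡ 1/52. 52⁻¹ ≡ 8 (mod 83), so λ ≡ 1·8 ≡ 8.
  x = λ² - 30 - 30 = 64 - 60 ≡ 4; y = λ·(30 - 4) - 26 ≡ 16. → (4, 16)
3H: (4, 16) + (30, 26). λ = (26 - 16)/(30 - 4) ≡ 10/26 mod 83. 26⁻¹ ≡ 16 (mod 83) since 26·16 = 416 ≡ 1, so λ ≡ 77.
  x = λ² - 4 - 30 = 5929 - 34 ≡ 2; y = λ·(4 - 2) - 16 ≡ 55. → (2, 55)
3H = (2, 55).
Finally 2G + 3H:
(67, 44) + (2, 55). λ = (55 - 44)/(2 - 67) ≡ 11/18 mod 83. 18⁻¹ ≡ 60 (mod 83), so λ ≡ 79.
  x = λ² - 67 - 2 = 6241 - 69 ≡ 30; y = λ·(67 - 30) - 44 ≡ 57. → (30, 57)

(30, 57)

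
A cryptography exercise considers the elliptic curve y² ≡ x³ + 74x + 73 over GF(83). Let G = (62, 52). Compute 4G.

Double-and-add on 4 = (100)₂. Start with G = (62, 52) for the leading 1-bit.
double: tangent at (62, 52): λ = (3·62² + 74)/(2·52) ≡ 69/21. 21⁻¹ ≡ 4 (mod 83), so λ ≡ 69·4 ≡ 27.
  x = λ² - 62 - 62 = 729 - 124 ≡ 24; y = λ·(62 - 24) - 52 ≡ 61. → (24, 61)
double: tangent at (24, 61): λ = (3·24² + 74)/(2·61) ≡ 59/39. 39⁻¹ ≡ 66 (mod 83), so λ ≡ 59·66 ≡ 76.
  x = λ² - 24 - 24 = 5776 - 48 ≡ 1; y = λ·(24 - 1) - 61 ≡ 27. → (1, 27)

(1, 27)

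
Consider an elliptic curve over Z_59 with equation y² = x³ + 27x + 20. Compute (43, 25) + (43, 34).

The two points share x = 43 and their y-coordinates satisfy 25 + 34 ≡ 0 (mod 59), so they are inverses. Their sum is 𝒪.

O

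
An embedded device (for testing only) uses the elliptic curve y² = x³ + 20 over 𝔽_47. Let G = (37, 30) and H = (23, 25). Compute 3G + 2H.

(12, 3)

First 3G:
Repeated addition: build up to 3G.
2G: tangent at (37, 30): λ = (3·37² + 0)/(2·30) ≡ 18/13. 13⁻¹ ≡ 29 (mod 47), so λ ≡ 18·29 ≡ 5.
  x = λ² - 37 - 37 = 25 - 74 ≡ 45; y = λ·(37 - 45) - 30 ≡ 24. → (45, 24)
3G: (45, 24) + (37, 30). λ = (30 - 24)/(37 - 45) ≡ 6/39 mod 47. 39⁻¹ ≡ 41 (mod 47) since 39·41 = 1599 ≡ 1, so λ ≡ 11.
  x = λ² - 45 - 37 = 121 - 82 ≡ 39; y = λ·(45 - 39) - 24 ≡ 42. → (39, 42)
3G = (39, 42).
Next 2H:
Repeated addition: build up to 2H.
2H: tangent at (23, 25): λ = (3·23² + 0)/(2·25) ≡ 36/3. 3⁻¹ ≡ 16 (mod 47), so λ ≡ 36·16 ≡ 12.
  x = λ² - 23 - 23 = 144 - 46 ≡ 4; y = λ·(23 - 4) - 25 ≡ 15. → (4, 15)
2H = (4, 15).
Finally 3G + 2H:
(39, 42) + (4, 15). λ = (15 - 42)/(4 - 39) ≡ 20/12 mod 47. 12⁻¹ ≡ 4 (mod 47), so λ ≡ 33.
  x = λ² - 39 - 4 = 1089 - 43 ≡ 12; y = λ·(39 - 12) - 42 ≡ 3. → (12, 3)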